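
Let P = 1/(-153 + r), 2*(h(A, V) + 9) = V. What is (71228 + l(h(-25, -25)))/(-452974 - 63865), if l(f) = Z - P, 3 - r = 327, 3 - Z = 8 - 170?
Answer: -34054462/246532203 ≈ -0.13813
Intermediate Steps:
h(A, V) = -9 + V/2
Z = 165 (Z = 3 - (8 - 170) = 3 - 1*(-162) = 3 + 162 = 165)
r = -324 (r = 3 - 1*327 = 3 - 327 = -324)
P = -1/477 (P = 1/(-153 - 324) = 1/(-477) = -1/477 ≈ -0.0020964)
l(f) = 78706/477 (l(f) = 165 - 1*(-1/477) = 165 + 1/477 = 78706/477)
(71228 + l(h(-25, -25)))/(-452974 - 63865) = (71228 + 78706/477)/(-452974 - 63865) = (34054462/477)/(-516839) = (34054462/477)*(-1/516839) = -34054462/246532203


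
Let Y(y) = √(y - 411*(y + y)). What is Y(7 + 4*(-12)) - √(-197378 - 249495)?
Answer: √33661 - I*√446873 ≈ 183.47 - 668.49*I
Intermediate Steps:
Y(y) = √821*√(-y) (Y(y) = √(y - 822*y) = √(-821*y) = √821*√(-y))
Y(7 + 4*(-12)) - √(-197378 - 249495) = √821*√(-(7 + 4*(-12))) - √(-197378 - 249495) = √821*√(-(7 - 48)) - √(-446873) = √821*√(-1*(-41)) - I*√446873 = √821*√41 - I*√446873 = √33661 - I*√446873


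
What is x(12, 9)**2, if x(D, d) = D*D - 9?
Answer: 18225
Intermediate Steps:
x(D, d) = -9 + D**2 (x(D, d) = D**2 - 9 = -9 + D**2)
x(12, 9)**2 = (-9 + 12**2)**2 = (-9 + 144)**2 = 135**2 = 18225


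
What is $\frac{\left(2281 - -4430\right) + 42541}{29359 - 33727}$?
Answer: $- \frac{1759}{156} \approx -11.276$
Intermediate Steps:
$\frac{\left(2281 - -4430\right) + 42541}{29359 - 33727} = \frac{\left(2281 + 4430\right) + 42541}{-4368} = \left(6711 + 42541\right) \left(- \frac{1}{4368}\right) = 49252 \left(- \frac{1}{4368}\right) = - \frac{1759}{156}$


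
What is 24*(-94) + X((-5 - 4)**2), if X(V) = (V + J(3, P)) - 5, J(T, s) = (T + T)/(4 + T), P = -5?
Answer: -15254/7 ≈ -2179.1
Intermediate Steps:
J(T, s) = 2*T/(4 + T) (J(T, s) = (2*T)/(4 + T) = 2*T/(4 + T))
X(V) = -29/7 + V (X(V) = (V + 2*3/(4 + 3)) - 5 = (V + 2*3/7) - 5 = (V + 2*3*(1/7)) - 5 = (V + 6/7) - 5 = (6/7 + V) - 5 = -29/7 + V)
24*(-94) + X((-5 - 4)**2) = 24*(-94) + (-29/7 + (-5 - 4)**2) = -2256 + (-29/7 + (-9)**2) = -2256 + (-29/7 + 81) = -2256 + 538/7 = -15254/7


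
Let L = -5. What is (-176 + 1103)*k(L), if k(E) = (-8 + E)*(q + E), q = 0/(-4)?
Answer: 60255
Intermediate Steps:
q = 0 (q = 0*(-¼) = 0)
k(E) = E*(-8 + E) (k(E) = (-8 + E)*(0 + E) = (-8 + E)*E = E*(-8 + E))
(-176 + 1103)*k(L) = (-176 + 1103)*(-5*(-8 - 5)) = 927*(-5*(-13)) = 927*65 = 60255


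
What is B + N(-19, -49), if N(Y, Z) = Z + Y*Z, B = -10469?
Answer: -9587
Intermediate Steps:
B + N(-19, -49) = -10469 - 49*(1 - 19) = -10469 - 49*(-18) = -10469 + 882 = -9587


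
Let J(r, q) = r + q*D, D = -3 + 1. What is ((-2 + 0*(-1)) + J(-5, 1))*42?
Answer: -378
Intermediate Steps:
D = -2
J(r, q) = r - 2*q (J(r, q) = r + q*(-2) = r - 2*q)
((-2 + 0*(-1)) + J(-5, 1))*42 = ((-2 + 0*(-1)) + (-5 - 2*1))*42 = ((-2 + 0) + (-5 - 2))*42 = (-2 - 7)*42 = -9*42 = -378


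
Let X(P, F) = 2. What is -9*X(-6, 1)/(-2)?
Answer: 9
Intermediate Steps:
-9*X(-6, 1)/(-2) = -9*2/(-2) = -18*(-½) = 9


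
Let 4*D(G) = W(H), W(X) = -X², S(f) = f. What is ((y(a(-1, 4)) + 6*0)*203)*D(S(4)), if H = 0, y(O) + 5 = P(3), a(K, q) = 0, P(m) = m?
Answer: 0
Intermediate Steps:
y(O) = -2 (y(O) = -5 + 3 = -2)
D(G) = 0 (D(G) = (-1*0²)/4 = (-1*0)/4 = (¼)*0 = 0)
((y(a(-1, 4)) + 6*0)*203)*D(S(4)) = ((-2 + 6*0)*203)*0 = ((-2 + 0)*203)*0 = -2*203*0 = -406*0 = 0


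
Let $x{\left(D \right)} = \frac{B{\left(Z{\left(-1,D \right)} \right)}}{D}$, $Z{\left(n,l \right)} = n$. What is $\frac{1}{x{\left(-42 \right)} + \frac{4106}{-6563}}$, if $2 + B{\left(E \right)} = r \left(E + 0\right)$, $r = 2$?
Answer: $- \frac{137823}{73100} \approx -1.8854$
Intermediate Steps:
$B{\left(E \right)} = -2 + 2 E$ ($B{\left(E \right)} = -2 + 2 \left(E + 0\right) = -2 + 2 E$)
$x{\left(D \right)} = - \frac{4}{D}$ ($x{\left(D \right)} = \frac{-2 + 2 \left(-1\right)}{D} = \frac{-2 - 2}{D} = - \frac{4}{D}$)
$\frac{1}{x{\left(-42 \right)} + \frac{4106}{-6563}} = \frac{1}{- \frac{4}{-42} + \frac{4106}{-6563}} = \frac{1}{\left(-4\right) \left(- \frac{1}{42}\right) + 4106 \left(- \frac{1}{6563}\right)} = \frac{1}{\frac{2}{21} - \frac{4106}{6563}} = \frac{1}{- \frac{73100}{137823}} = - \frac{137823}{73100}$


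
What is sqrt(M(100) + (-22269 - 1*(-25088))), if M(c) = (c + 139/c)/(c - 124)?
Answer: sqrt(40532766)/120 ≈ 53.054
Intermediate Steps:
M(c) = (c + 139/c)/(-124 + c)
sqrt(M(100) + (-22269 - 1*(-25088))) = sqrt((139 + 100**2)/(100*(-124 + 100)) + (-22269 - 1*(-25088))) = sqrt((1/100)*(139 + 10000)/(-24) + (-22269 + 25088)) = sqrt((1/100)*(-1/24)*10139 + 2819) = sqrt(-10139/2400 + 2819) = sqrt(6755461/2400) = sqrt(40532766)/120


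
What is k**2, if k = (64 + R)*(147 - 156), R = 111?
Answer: 2480625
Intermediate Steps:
k = -1575 (k = (64 + 111)*(147 - 156) = 175*(-9) = -1575)
k**2 = (-1575)**2 = 2480625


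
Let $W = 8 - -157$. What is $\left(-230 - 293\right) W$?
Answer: $-86295$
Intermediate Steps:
$W = 165$ ($W = 8 + 157 = 165$)
$\left(-230 - 293\right) W = \left(-230 - 293\right) 165 = \left(-523\right) 165 = -86295$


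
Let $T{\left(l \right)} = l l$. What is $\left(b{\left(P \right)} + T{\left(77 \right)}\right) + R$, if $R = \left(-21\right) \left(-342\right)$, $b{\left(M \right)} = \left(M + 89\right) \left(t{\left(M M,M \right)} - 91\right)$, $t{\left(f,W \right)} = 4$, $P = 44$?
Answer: $1540$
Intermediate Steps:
$T{\left(l \right)} = l^{2}$
$b{\left(M \right)} = -7743 - 87 M$ ($b{\left(M \right)} = \left(M + 89\right) \left(4 - 91\right) = \left(89 + M\right) \left(-87\right) = -7743 - 87 M$)
$R = 7182$
$\left(b{\left(P \right)} + T{\left(77 \right)}\right) + R = \left(\left(-7743 - 3828\right) + 77^{2}\right) + 7182 = \left(\left(-7743 - 3828\right) + 5929\right) + 7182 = \left(-11571 + 5929\right) + 7182 = -5642 + 7182 = 1540$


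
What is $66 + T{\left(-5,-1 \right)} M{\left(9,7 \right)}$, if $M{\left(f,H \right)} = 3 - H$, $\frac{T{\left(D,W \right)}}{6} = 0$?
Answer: $66$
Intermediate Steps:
$T{\left(D,W \right)} = 0$ ($T{\left(D,W \right)} = 6 \cdot 0 = 0$)
$66 + T{\left(-5,-1 \right)} M{\left(9,7 \right)} = 66 + 0 \left(3 - 7\right) = 66 + 0 \left(-4\right) = 66 + 0 = 66$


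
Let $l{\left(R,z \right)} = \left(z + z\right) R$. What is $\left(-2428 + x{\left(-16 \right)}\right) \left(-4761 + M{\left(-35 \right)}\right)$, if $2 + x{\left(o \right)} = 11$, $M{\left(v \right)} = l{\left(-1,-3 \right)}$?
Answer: $11502345$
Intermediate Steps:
$l{\left(R,z \right)} = 2 R z$ ($l{\left(R,z \right)} = 2 z R = 2 R z$)
$M{\left(v \right)} = 6$ ($M{\left(v \right)} = 2 \left(-1\right) \left(-3\right) = 6$)
$x{\left(o \right)} = 9$ ($x{\left(o \right)} = -2 + 11 = 9$)
$\left(-2428 + x{\left(-16 \right)}\right) \left(-4761 + M{\left(-35 \right)}\right) = \left(-2428 + 9\right) \left(-4761 + 6\right) = \left(-2419\right) \left(-4755\right) = 11502345$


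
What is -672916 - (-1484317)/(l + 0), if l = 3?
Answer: -534431/3 ≈ -1.7814e+5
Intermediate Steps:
-672916 - (-1484317)/(l + 0) = -672916 - (-1484317)/(3 + 0) = -672916 - (-1484317)/3 = -672916 - 1*(-1484317/3) = -672916 + 1484317/3 = -534431/3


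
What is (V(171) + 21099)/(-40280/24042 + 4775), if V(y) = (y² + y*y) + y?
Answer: 958698792/57380135 ≈ 16.708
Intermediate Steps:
V(y) = y + 2*y² (V(y) = (y² + y²) + y = 2*y² + y = y + 2*y²)
(V(171) + 21099)/(-40280/24042 + 4775) = (171*(1 + 2*171) + 21099)/(-40280/24042 + 4775) = (171*(1 + 342) + 21099)/(-40280*1/24042 + 4775) = (171*343 + 21099)/(-20140/12021 + 4775) = (58653 + 21099)/(57380135/12021) = 79752*(12021/57380135) = 958698792/57380135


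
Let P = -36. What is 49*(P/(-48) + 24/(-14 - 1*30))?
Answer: 441/44 ≈ 10.023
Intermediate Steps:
49*(P/(-48) + 24/(-14 - 1*30)) = 49*(-36/(-48) + 24/(-14 - 1*30)) = 49*(-36*(-1/48) + 24/(-14 - 30)) = 49*(3/4 + 24/(-44)) = 49*(3/4 + 24*(-1/44)) = 49*(3/4 - 6/11) = 49*(9/44) = 441/44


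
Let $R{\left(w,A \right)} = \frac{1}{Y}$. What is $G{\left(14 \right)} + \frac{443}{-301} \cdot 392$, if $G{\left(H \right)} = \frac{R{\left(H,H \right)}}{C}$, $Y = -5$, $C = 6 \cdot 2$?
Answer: $- \frac{1488523}{2580} \approx -576.95$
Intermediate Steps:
$C = 12$
$R{\left(w,A \right)} = - \frac{1}{5}$ ($R{\left(w,A \right)} = \frac{1}{-5} = - \frac{1}{5}$)
$G{\left(H \right)} = - \frac{1}{60}$ ($G{\left(H \right)} = - \frac{1}{5 \cdot 12} = \left(- \frac{1}{5}\right) \frac{1}{12} = - \frac{1}{60}$)
$G{\left(14 \right)} + \frac{443}{-301} \cdot 392 = - \frac{1}{60} + \frac{443}{-301} \cdot 392 = - \frac{1}{60} + 443 \left(- \frac{1}{301}\right) 392 = - \frac{1}{60} - \frac{24808}{43} = - \frac{1488523}{2580}$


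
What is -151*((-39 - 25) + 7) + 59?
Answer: 8666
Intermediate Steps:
-151*((-39 - 25) + 7) + 59 = -151*(-64 + 7) + 59 = -151*(-57) + 59 = 8607 + 59 = 8666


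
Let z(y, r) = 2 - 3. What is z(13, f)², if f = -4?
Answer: 1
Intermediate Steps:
z(y, r) = -1
z(13, f)² = (-1)² = 1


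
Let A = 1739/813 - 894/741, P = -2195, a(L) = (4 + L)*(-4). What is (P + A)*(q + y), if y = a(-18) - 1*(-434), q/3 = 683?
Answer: -1118665337554/200811 ≈ -5.5707e+6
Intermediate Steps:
a(L) = -16 - 4*L
q = 2049 (q = 3*683 = 2049)
A = 187259/200811 (A = 1739*(1/813) - 894*1/741 = 1739/813 - 298/247 = 187259/200811 ≈ 0.93251)
y = 490 (y = (-16 - 4*(-18)) - 1*(-434) = (-16 + 72) + 434 = 56 + 434 = 490)
(P + A)*(q + y) = (-2195 + 187259/200811)*(2049 + 490) = -440592886/200811*2539 = -1118665337554/200811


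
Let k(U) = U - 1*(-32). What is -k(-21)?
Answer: -11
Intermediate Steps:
k(U) = 32 + U (k(U) = U + 32 = 32 + U)
-k(-21) = -(32 - 21) = -1*11 = -11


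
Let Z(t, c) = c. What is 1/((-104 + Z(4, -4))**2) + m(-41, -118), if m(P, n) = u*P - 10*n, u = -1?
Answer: 14241745/11664 ≈ 1221.0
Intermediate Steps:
m(P, n) = -P - 10*n
1/((-104 + Z(4, -4))**2) + m(-41, -118) = 1/((-104 - 4)**2) + (-1*(-41) - 10*(-118)) = 1/((-108)**2) + (41 + 1180) = 1/11664 + 1221 = 14241745/11664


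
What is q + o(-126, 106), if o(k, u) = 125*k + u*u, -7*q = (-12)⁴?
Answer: -52334/7 ≈ -7476.3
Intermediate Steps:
q = -20736/7 (q = -⅐*(-12)⁴ = -⅐*20736 = -20736/7 ≈ -2962.3)
o(k, u) = u² + 125*k (o(k, u) = 125*k + u² = u² + 125*k)
q + o(-126, 106) = -20736/7 + (106² + 125*(-126)) = -20736/7 + (11236 - 15750) = -20736/7 - 4514 = -52334/7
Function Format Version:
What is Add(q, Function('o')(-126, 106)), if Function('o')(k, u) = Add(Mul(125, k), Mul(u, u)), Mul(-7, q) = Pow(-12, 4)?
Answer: Rational(-52334, 7) ≈ -7476.3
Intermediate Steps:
q = Rational(-20736, 7) (q = Mul(Rational(-1, 7), Pow(-12, 4)) = Mul(Rational(-1, 7), 20736) = Rational(-20736, 7) ≈ -2962.3)
Function('o')(k, u) = Add(Pow(u, 2), Mul(125, k)) (Function('o')(k, u) = Add(Mul(125, k), Pow(u, 2)) = Add(Pow(u, 2), Mul(125, k)))
Add(q, Function('o')(-126, 106)) = Add(Rational(-20736, 7), Add(Pow(106, 2), Mul(125, -126))) = Add(Rational(-20736, 7), Add(11236, -15750)) = Add(Rational(-20736, 7), -4514) = Rational(-52334, 7)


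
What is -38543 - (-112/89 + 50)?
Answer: -3434665/89 ≈ -38592.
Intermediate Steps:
-38543 - (-112/89 + 50) = -38543 - 1*4338/89 = -38543 - 4338/89 = -3434665/89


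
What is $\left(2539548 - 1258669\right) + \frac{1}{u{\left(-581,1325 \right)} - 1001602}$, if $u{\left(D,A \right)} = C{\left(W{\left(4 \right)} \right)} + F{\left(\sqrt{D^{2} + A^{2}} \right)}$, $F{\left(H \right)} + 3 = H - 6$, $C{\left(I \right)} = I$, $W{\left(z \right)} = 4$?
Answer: $\frac{1284996371791700570}{1003214489263} - \frac{\sqrt{2093186}}{1003214489263} \approx 1.2809 \cdot 10^{6}$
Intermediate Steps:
$F{\left(H \right)} = -9 + H$ ($F{\left(H \right)} = -3 + \left(H - 6\right) = -3 + \left(-6 + H\right) = -9 + H$)
$u{\left(D,A \right)} = -5 + \sqrt{A^{2} + D^{2}}$ ($u{\left(D,A \right)} = 4 + \left(-9 + \sqrt{D^{2} + A^{2}}\right) = 4 + \left(-9 + \sqrt{A^{2} + D^{2}}\right) = -5 + \sqrt{A^{2} + D^{2}}$)
$\left(2539548 - 1258669\right) + \frac{1}{u{\left(-581,1325 \right)} - 1001602} = \left(2539548 - 1258669\right) + \frac{1}{\left(-5 + \sqrt{1325^{2} + \left(-581\right)^{2}}\right) - 1001602} = 1280879 + \frac{1}{\left(-5 + \sqrt{1755625 + 337561}\right) - 1001602} = 1280879 + \frac{1}{\left(-5 + \sqrt{2093186}\right) - 1001602} = 1280879 + \frac{1}{-1001607 + \sqrt{2093186}}$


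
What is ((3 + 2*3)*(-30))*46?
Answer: -12420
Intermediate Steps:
((3 + 2*3)*(-30))*46 = ((3 + 6)*(-30))*46 = (9*(-30))*46 = -270*46 = -12420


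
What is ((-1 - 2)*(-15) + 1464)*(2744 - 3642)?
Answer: -1355082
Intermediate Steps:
((-1 - 2)*(-15) + 1464)*(2744 - 3642) = (-3*(-15) + 1464)*(-898) = (45 + 1464)*(-898) = 1509*(-898) = -1355082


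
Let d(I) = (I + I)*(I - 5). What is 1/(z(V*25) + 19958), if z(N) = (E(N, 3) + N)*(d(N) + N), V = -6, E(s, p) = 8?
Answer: -1/6561742 ≈ -1.5240e-7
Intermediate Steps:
d(I) = 2*I*(-5 + I) (d(I) = (2*I)*(-5 + I) = 2*I*(-5 + I))
z(N) = (8 + N)*(N + 2*N*(-5 + N)) (z(N) = (8 + N)*(2*N*(-5 + N) + N) = (8 + N)*(N + 2*N*(-5 + N)))
1/(z(V*25) + 19958) = 1/((-6*25)*(-72 + 2*(-6*25)**2 + 7*(-6*25)) + 19958) = 1/(-150*(-72 + 2*(-150)**2 + 7*(-150)) + 19958) = 1/(-150*(-72 + 2*22500 - 1050) + 19958) = 1/(-150*(-72 + 45000 - 1050) + 19958) = 1/(-150*43878 + 19958) = 1/(-6581700 + 19958) = 1/(-6561742) = -1/6561742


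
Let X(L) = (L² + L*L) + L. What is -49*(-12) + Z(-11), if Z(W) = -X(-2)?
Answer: 582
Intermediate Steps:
X(L) = L + 2*L² (X(L) = (L² + L²) + L = 2*L² + L = L + 2*L²)
Z(W) = -6 (Z(W) = -(-2)*(1 + 2*(-2)) = -(-2)*(1 - 4) = -(-2)*(-3) = -1*6 = -6)
-49*(-12) + Z(-11) = -49*(-12) - 6 = 588 - 6 = 582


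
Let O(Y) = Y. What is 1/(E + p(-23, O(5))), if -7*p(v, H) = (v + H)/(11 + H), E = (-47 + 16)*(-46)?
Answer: 56/79865 ≈ 0.00070118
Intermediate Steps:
E = 1426 (E = -31*(-46) = 1426)
p(v, H) = -(H + v)/(7*(11 + H)) (p(v, H) = -(v + H)/(7*(11 + H)) = -(H + v)/(7*(11 + H)))
1/(E + p(-23, O(5))) = 1/(1426 + (-1*5 - 1*(-23))/(7*(11 + 5))) = 1/(1426 + (⅐)*(-5 + 23)/16) = 1/(1426 + (⅐)*(1/16)*18) = 1/(1426 + 9/56) = 1/(79865/56) = 56/79865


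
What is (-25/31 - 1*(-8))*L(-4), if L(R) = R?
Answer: -892/31 ≈ -28.774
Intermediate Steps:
(-25/31 - 1*(-8))*L(-4) = (-25/31 - 1*(-8))*(-4) = (-25*1/31 + 8)*(-4) = (-25/31 + 8)*(-4) = (223/31)*(-4) = -892/31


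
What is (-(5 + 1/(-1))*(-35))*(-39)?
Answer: -5460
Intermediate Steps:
(-(5 + 1/(-1))*(-35))*(-39) = (-(5 - 1)*(-35))*(-39) = (-1*4*(-35))*(-39) = -4*(-35)*(-39) = 140*(-39) = -5460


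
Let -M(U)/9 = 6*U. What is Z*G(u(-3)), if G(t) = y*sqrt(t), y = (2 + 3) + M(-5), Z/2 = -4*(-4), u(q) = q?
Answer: 8800*I*sqrt(3) ≈ 15242.0*I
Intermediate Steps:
M(U) = -54*U
Z = 32 (Z = 2*(-4*(-4)) = 2*16 = 32)
y = 275 (y = (2 + 3) - 54*(-5) = 5 + 270 = 275)
G(t) = 275*sqrt(t)
Z*G(u(-3)) = 32*(275*sqrt(-3)) = 32*(275*(I*sqrt(3))) = 32*(275*I*sqrt(3)) = 8800*I*sqrt(3)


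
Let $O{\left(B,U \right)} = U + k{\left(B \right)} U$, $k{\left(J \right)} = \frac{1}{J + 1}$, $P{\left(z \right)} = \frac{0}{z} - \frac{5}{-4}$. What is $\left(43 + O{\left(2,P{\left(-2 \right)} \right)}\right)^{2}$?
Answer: $\frac{17956}{9} \approx 1995.1$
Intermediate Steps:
$P{\left(z \right)} = \frac{5}{4}$ ($P{\left(z \right)} = 0 - - \frac{5}{4} = 0 + \frac{5}{4} = \frac{5}{4}$)
$k{\left(J \right)} = \frac{1}{1 + J}$
$O{\left(B,U \right)} = U + \frac{U}{1 + B}$
$\left(43 + O{\left(2,P{\left(-2 \right)} \right)}\right)^{2} = \left(43 + \frac{5 \left(2 + 2\right)}{4 \left(1 + 2\right)}\right)^{2} = \left(43 + \frac{5}{4} \cdot \frac{1}{3} \cdot 4\right)^{2} = \left(43 + \frac{5}{3}\right)^{2} = \left(\frac{134}{3}\right)^{2} = \frac{17956}{9}$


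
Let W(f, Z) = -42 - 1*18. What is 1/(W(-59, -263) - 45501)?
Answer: -1/45561 ≈ -2.1949e-5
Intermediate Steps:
W(f, Z) = -60 (W(f, Z) = -42 - 18 = -60)
1/(W(-59, -263) - 45501) = 1/(-60 - 45501) = 1/(-45561) = -1/45561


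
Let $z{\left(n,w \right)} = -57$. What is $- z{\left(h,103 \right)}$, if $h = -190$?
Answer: $57$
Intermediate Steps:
$- z{\left(h,103 \right)} = \left(-1\right) \left(-57\right) = 57$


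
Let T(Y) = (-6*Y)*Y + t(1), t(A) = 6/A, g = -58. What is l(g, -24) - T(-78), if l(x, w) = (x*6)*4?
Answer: 35106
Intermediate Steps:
l(x, w) = 24*x (l(x, w) = (6*x)*4 = 24*x)
T(Y) = 6 - 6*Y² (T(Y) = (-6*Y)*Y + 6/1 = -6*Y² + 6*1 = -6*Y² + 6 = 6 - 6*Y²)
l(g, -24) - T(-78) = 24*(-58) - (6 - 6*(-78)²) = -1392 - (6 - 6*6084) = -1392 - (6 - 36504) = -1392 - 1*(-36498) = -1392 + 36498 = 35106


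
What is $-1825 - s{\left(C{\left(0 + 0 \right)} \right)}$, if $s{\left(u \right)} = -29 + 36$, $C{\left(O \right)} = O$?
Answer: $-1832$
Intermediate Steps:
$s{\left(u \right)} = 7$
$-1825 - s{\left(C{\left(0 + 0 \right)} \right)} = -1825 - 7 = -1832$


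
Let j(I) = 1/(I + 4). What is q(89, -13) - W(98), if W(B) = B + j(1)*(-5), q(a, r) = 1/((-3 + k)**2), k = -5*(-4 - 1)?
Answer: -46947/484 ≈ -96.998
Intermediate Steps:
k = 25 (k = -5*(-5) = 25)
j(I) = 1/(4 + I)
q(a, r) = 1/484 (q(a, r) = 1/((-3 + 25)**2) = 1/(22**2) = 1/484)
W(B) = -1 + B (W(B) = B - 5/(4 + 1) = B - 5/5 = B + (1/5)*(-5) = B - 1 = -1 + B)
q(89, -13) - W(98) = 1/484 - (-1 + 98) = 1/484 - 1*97 = 1/484 - 97 = -46947/484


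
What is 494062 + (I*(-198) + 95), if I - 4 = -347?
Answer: 562071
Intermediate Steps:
I = -343 (I = 4 - 347 = -343)
494062 + (I*(-198) + 95) = 494062 + (-343*(-198) + 95) = 494062 + (67914 + 95) = 494062 + 68009 = 562071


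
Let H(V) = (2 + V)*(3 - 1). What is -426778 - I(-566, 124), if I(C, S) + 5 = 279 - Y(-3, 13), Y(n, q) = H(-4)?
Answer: -427056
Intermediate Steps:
H(V) = 4 + 2*V (H(V) = (2 + V)*2 = 4 + 2*V)
Y(n, q) = -4 (Y(n, q) = 4 + 2*(-4) = 4 - 8 = -4)
I(C, S) = 278 (I(C, S) = -5 + (279 - 1*(-4)) = -5 + (279 + 4) = -5 + 283 = 278)
-426778 - I(-566, 124) = -426778 - 1*278 = -426778 - 278 = -427056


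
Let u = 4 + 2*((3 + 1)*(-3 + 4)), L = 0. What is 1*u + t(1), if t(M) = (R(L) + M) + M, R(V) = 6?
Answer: 20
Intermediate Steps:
t(M) = 6 + 2*M (t(M) = (6 + M) + M = 6 + 2*M)
u = 12 (u = 4 + 2*(4*1) = 4 + 2*4 = 4 + 8 = 12)
1*u + t(1) = 1*12 + (6 + 2*1) = 12 + (6 + 2) = 12 + 8 = 20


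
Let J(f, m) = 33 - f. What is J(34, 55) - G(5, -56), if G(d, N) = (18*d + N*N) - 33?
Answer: -3194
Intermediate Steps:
G(d, N) = -33 + N² + 18*d (G(d, N) = (18*d + N²) - 33 = (N² + 18*d) - 33 = -33 + N² + 18*d)
J(34, 55) - G(5, -56) = (33 - 1*34) - (-33 + (-56)² + 18*5) = (33 - 34) - (-33 + 3136 + 90) = -1 - 1*3193 = -1 - 3193 = -3194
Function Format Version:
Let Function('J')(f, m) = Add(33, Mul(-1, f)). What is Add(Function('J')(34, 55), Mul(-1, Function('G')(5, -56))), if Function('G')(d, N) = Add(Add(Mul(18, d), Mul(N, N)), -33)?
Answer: -3194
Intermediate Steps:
Function('G')(d, N) = Add(-33, Pow(N, 2), Mul(18, d)) (Function('G')(d, N) = Add(Add(Mul(18, d), Pow(N, 2)), -33) = Add(Add(Pow(N, 2), Mul(18, d)), -33) = Add(-33, Pow(N, 2), Mul(18, d)))
Add(Function('J')(34, 55), Mul(-1, Function('G')(5, -56))) = Add(Add(33, Mul(-1, 34)), Mul(-1, Add(-33, Pow(-56, 2), Mul(18, 5)))) = Add(Add(33, -34), Mul(-1, Add(-33, 3136, 90))) = Add(-1, Mul(-1, 3193)) = Add(-1, -3193) = -3194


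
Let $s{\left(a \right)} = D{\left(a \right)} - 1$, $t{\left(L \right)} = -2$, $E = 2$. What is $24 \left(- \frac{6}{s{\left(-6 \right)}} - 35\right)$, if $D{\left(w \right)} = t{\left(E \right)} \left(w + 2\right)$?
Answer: $- \frac{6024}{7} \approx -860.57$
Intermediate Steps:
$D{\left(w \right)} = -4 - 2 w$ ($D{\left(w \right)} = - 2 \left(w + 2\right) = - 2 \left(2 + w\right) = -4 - 2 w$)
$s{\left(a \right)} = -5 - 2 a$ ($s{\left(a \right)} = \left(-4 - 2 a\right) - 1 = -5 - 2 a$)
$24 \left(- \frac{6}{s{\left(-6 \right)}} - 35\right) = 24 \left(- \frac{6}{-5 - -12} - 35\right) = 24 \left(- \frac{6}{-5 + 12} - 35\right) = 24 \left(- \frac{6}{7} - 35\right) = 24 \left(- \frac{251}{7}\right) = - \frac{6024}{7}$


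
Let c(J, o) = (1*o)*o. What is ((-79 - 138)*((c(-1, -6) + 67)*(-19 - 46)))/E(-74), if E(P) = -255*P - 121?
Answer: 1452815/18749 ≈ 77.488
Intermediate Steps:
E(P) = -121 - 255*P
c(J, o) = o**2 (c(J, o) = o*o = o**2)
((-79 - 138)*((c(-1, -6) + 67)*(-19 - 46)))/E(-74) = ((-79 - 138)*(((-6)**2 + 67)*(-19 - 46)))/(-121 - 255*(-74)) = (-217*(36 + 67)*(-65))/(-121 + 18870) = -22351*(-65)/18749 = -217*(-6695)*(1/18749) = 1452815*(1/18749) = 1452815/18749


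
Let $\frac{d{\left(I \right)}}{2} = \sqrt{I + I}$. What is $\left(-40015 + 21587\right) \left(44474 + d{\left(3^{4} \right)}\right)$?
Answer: $-819566872 - 331704 \sqrt{2} \approx -8.2004 \cdot 10^{8}$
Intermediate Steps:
$d{\left(I \right)} = 2 \sqrt{2} \sqrt{I}$ ($d{\left(I \right)} = 2 \sqrt{I + I} = 2 \sqrt{2 I} = 2 \sqrt{2} \sqrt{I}$)
$\left(-40015 + 21587\right) \left(44474 + d{\left(3^{4} \right)}\right) = \left(-40015 + 21587\right) \left(44474 + 2 \sqrt{2} \sqrt{3^{4}}\right) = - 18428 \left(44474 + 2 \sqrt{2} \sqrt{81}\right) = - 18428 \left(44474 + 2 \sqrt{2} \cdot 9\right) = - 18428 \left(44474 + 18 \sqrt{2}\right) = -819566872 - 331704 \sqrt{2}$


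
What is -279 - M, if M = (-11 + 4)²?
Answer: -328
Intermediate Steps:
M = 49 (M = (-7)² = 49)
-279 - M = -279 - 1*49 = -279 - 49 = -328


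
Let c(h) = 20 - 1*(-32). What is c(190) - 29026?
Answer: -28974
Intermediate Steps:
c(h) = 52 (c(h) = 20 + 32 = 52)
c(190) - 29026 = 52 - 29026 = -28974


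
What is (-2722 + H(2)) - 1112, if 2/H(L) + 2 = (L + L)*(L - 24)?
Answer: -172531/45 ≈ -3834.0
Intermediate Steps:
H(L) = 2/(-2 + 2*L*(-24 + L)) (H(L) = 2/(-2 + (L + L)*(L - 24)) = 2/(-2 + (2*L)*(-24 + L)) = 2/(-2 + 2*L*(-24 + L)))
(-2722 + H(2)) - 1112 = (-2722 + 1/(-1 + 2² - 24*2)) - 1112 = (-2722 + 1/(-1 + 4 - 48)) - 1112 = (-2722 + 1/(-45)) - 1112 = (-2722 - 1/45) - 1112 = -122491/45 - 1112 = -172531/45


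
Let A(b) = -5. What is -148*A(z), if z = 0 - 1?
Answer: 740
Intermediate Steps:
z = -1
-148*A(z) = -148*(-5) = 740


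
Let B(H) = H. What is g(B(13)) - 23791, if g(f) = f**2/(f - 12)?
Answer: -23622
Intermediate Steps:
g(f) = f**2/(-12 + f)
g(B(13)) - 23791 = 13**2/(-12 + 13) - 23791 = 169/1 - 23791 = 169*1 - 23791 = 169 - 23791 = -23622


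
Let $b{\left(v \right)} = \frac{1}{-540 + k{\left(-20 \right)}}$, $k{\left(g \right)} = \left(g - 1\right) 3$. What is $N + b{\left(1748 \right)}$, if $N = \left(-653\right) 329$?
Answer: $- \frac{129546712}{603} \approx -2.1484 \cdot 10^{5}$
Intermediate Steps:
$k{\left(g \right)} = -3 + 3 g$ ($k{\left(g \right)} = \left(-1 + g\right) 3 = -3 + 3 g$)
$N = -214837$
$b{\left(v \right)} = - \frac{1}{603}$ ($b{\left(v \right)} = \frac{1}{-540 + \left(-3 + 3 \left(-20\right)\right)} = \frac{1}{-540 - 63} = \frac{1}{-603} = - \frac{1}{603}$)
$N + b{\left(1748 \right)} = -214837 - \frac{1}{603} = - \frac{129546712}{603}$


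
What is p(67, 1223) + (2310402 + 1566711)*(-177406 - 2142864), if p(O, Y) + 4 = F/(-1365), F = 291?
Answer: -4093156786133967/455 ≈ -8.9959e+12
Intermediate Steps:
p(O, Y) = -1917/455 (p(O, Y) = -4 + 291/(-1365) = -4 + 291*(-1/1365) = -4 - 97/455 = -1917/455)
p(67, 1223) + (2310402 + 1566711)*(-177406 - 2142864) = -1917/455 + (2310402 + 1566711)*(-177406 - 2142864) = -1917/455 + 3877113*(-2320270) = -1917/455 - 8995948980510 = -4093156786133967/455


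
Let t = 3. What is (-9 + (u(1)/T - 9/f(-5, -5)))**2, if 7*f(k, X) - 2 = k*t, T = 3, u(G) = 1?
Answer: 22201/1521 ≈ 14.596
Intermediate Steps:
f(k, X) = 2/7 + 3*k/7 (f(k, X) = 2/7 + (k*3)/7 = 2/7 + (3*k)/7 = 2/7 + 3*k/7)
(-9 + (u(1)/T - 9/f(-5, -5)))**2 = (-9 + (1/3 - 9/(2/7 + (3/7)*(-5))))**2 = (-9 + (1*(1/3) - 9/(2/7 - 15/7)))**2 = (-9 + (1/3 - 9/(-13/7)))**2 = (-9 + (1/3 - 9*(-7/13)))**2 = (-9 + (1/3 + 63/13))**2 = (-9 + 202/39)**2 = (-149/39)**2 = 22201/1521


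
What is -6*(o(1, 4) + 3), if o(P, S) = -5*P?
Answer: 12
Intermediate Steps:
-6*(o(1, 4) + 3) = -6*(-5*1 + 3) = -6*(-5 + 3) = -6*(-2) = 12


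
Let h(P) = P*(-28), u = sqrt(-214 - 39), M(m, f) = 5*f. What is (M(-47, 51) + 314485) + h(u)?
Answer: 314740 - 28*I*sqrt(253) ≈ 3.1474e+5 - 445.37*I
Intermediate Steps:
u = I*sqrt(253) (u = sqrt(-253) = I*sqrt(253) ≈ 15.906*I)
h(P) = -28*P
(M(-47, 51) + 314485) + h(u) = (5*51 + 314485) - 28*I*sqrt(253) = (255 + 314485) - 28*I*sqrt(253) = 314740 - 28*I*sqrt(253)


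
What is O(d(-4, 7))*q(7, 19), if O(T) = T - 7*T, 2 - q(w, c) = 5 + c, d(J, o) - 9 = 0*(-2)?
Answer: 1188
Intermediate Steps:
d(J, o) = 9 (d(J, o) = 9 + 0*(-2) = 9 + 0 = 9)
q(w, c) = -3 - c (q(w, c) = 2 - (5 + c) = 2 + (-5 - c) = -3 - c)
O(T) = -6*T (O(T) = T - 7*T = -6*T)
O(d(-4, 7))*q(7, 19) = (-6*9)*(-3 - 1*19) = -54*(-3 - 19) = -54*(-22) = 1188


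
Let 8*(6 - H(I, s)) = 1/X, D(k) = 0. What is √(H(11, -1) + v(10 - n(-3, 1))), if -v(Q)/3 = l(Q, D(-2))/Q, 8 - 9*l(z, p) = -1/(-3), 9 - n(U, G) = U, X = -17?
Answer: √303178/204 ≈ 2.6991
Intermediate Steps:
n(U, G) = 9 - U
l(z, p) = 23/27 (l(z, p) = 8/9 - (-1)/(9*(-3)) = 8/9 - (-1)*(-1)/(9*3) = 8/9 - ⅑*⅓ = 8/9 - 1/27 = 23/27)
v(Q) = -23/(9*Q)
H(I, s) = 817/136 (H(I, s) = 6 - ⅛/(-17) = 6 - ⅛*(-1/17) = 6 + 1/136 = 817/136)
√(H(11, -1) + v(10 - n(-3, 1))) = √(817/136 - 23/(9*(10 - (9 - 1*(-3))))) = √(817/136 - 23/(9*(10 - (9 + 3)))) = √(817/136 - 23/(9*(10 - 1*12))) = √(817/136 - 23/(9*(10 - 12))) = √(817/136 - 23/9/(-2)) = √(817/136 - 23/9*(-½)) = √(817/136 + 23/18) = √(8917/1224) = √303178/204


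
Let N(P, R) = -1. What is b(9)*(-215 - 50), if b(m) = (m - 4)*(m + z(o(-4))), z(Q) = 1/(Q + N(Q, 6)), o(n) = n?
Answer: -11660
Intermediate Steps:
z(Q) = 1/(-1 + Q) (z(Q) = 1/(Q - 1) = 1/(-1 + Q))
b(m) = (-4 + m)*(-⅕ + m) (b(m) = (m - 4)*(m + 1/(-1 - 4)) = (-4 + m)*(m + 1/(-5)) = (-4 + m)*(m - ⅕) = (-4 + m)*(-⅕ + m))
b(9)*(-215 - 50) = (⅘ + 9² - 21/5*9)*(-215 - 50) = (⅘ + 81 - 189/5)*(-265) = 44*(-265) = -11660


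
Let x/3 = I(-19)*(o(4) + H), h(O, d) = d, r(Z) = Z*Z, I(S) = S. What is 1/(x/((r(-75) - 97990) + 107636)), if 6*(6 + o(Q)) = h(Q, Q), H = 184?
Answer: -15271/10184 ≈ -1.4995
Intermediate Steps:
r(Z) = Z**2
o(Q) = -6 + Q/6
x = -10184 (x = 3*(-19*((-6 + (1/6)*4) + 184)) = 3*(-19*((-6 + 2/3) + 184)) = 3*(-19*(-16/3 + 184)) = 3*(-19*536/3) = 3*(-10184/3) = -10184)
1/(x/((r(-75) - 97990) + 107636)) = 1/(-10184/(((-75)**2 - 97990) + 107636)) = 1/(-10184/((5625 - 97990) + 107636)) = 1/(-10184/(-92365 + 107636)) = 1/(-10184/15271) = -15271/10184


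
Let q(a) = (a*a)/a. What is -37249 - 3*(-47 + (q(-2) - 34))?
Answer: -37000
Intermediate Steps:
q(a) = a (q(a) = a²/a = a)
-37249 - 3*(-47 + (q(-2) - 34)) = -37249 - 3*(-47 + (-2 - 34)) = -37249 - 3*(-47 - 36) = -37249 - 3*(-83) = -37249 - 1*(-249) = -37249 + 249 = -37000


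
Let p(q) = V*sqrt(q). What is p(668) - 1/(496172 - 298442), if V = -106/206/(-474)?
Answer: -1/197730 + 53*sqrt(167)/24411 ≈ 0.028052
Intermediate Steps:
V = 53/48822 (V = -106*1/206*(-1/474) = -53/103*(-1/474) = 53/48822 ≈ 0.0010856)
p(q) = 53*sqrt(q)/48822
p(668) - 1/(496172 - 298442) = 53*sqrt(668)/48822 - 1/(496172 - 298442) = 53*(2*sqrt(167))/48822 - 1/197730 = 53*sqrt(167)/24411 - 1*1/197730 = 53*sqrt(167)/24411 - 1/197730 = -1/197730 + 53*sqrt(167)/24411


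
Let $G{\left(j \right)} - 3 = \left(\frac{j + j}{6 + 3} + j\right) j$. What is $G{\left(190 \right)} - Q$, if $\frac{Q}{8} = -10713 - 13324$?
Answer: $\frac{2127791}{9} \approx 2.3642 \cdot 10^{5}$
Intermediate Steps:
$Q = -192296$ ($Q = 8 \left(-10713 - 13324\right) = 8 \left(-24037\right) = -192296$)
$G{\left(j \right)} = 3 + \frac{11 j^{2}}{9}$ ($G{\left(j \right)} = 3 + \left(\frac{j + j}{6 + 3} + j\right) j = 3 + \left(\frac{2 j}{9} + j\right) j = 3 + \frac{11 j}{9} j = 3 + \frac{11 j^{2}}{9}$)
$G{\left(190 \right)} - Q = \left(3 + \frac{11 \cdot 190^{2}}{9}\right) - -192296 = \left(3 + \frac{11}{9} \cdot 36100\right) + 192296 = \left(3 + \frac{397100}{9}\right) + 192296 = \frac{397127}{9} + 192296 = \frac{2127791}{9}$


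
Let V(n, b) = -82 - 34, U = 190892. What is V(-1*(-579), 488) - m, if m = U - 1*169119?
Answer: -21889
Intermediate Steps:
V(n, b) = -116
m = 21773 (m = 190892 - 1*169119 = 190892 - 169119 = 21773)
V(-1*(-579), 488) - m = -116 - 1*21773 = -116 - 21773 = -21889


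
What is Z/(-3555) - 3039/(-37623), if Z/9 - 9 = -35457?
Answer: 444953503/4953695 ≈ 89.823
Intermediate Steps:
Z = -319032 (Z = 81 + 9*(-35457) = 81 - 319113 = -319032)
Z/(-3555) - 3039/(-37623) = -319032/(-3555) - 3039/(-37623) = -319032*(-1/3555) - 3039*(-1/37623) = 35448/395 + 1013/12541 = 444953503/4953695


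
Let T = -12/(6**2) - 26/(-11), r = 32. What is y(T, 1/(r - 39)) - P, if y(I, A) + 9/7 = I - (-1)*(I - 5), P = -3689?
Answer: 851645/231 ≈ 3686.8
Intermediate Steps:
T = 67/33 (T = -12/36 - 26*(-1/11) = -12*1/36 + 26/11 = -1/3 + 26/11 = 67/33 ≈ 2.0303)
y(I, A) = -44/7 + 2*I (y(I, A) = -9/7 + (I - (-1)*(I - 5)) = -9/7 + (I - (-1)*(-5 + I)) = -9/7 + (I - (5 - I)) = -9/7 + (I + (-5 + I)) = -9/7 + (-5 + 2*I) = -44/7 + 2*I)
y(T, 1/(r - 39)) - P = (-44/7 + 2*(67/33)) - 1*(-3689) = (-44/7 + 134/33) + 3689 = -514/231 + 3689 = 851645/231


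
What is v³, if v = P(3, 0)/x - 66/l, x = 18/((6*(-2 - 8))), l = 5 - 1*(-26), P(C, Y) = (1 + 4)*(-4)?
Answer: 216216072008/804357 ≈ 2.6881e+5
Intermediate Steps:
P(C, Y) = -20 (P(C, Y) = 5*(-4) = -20)
l = 31 (l = 5 + 26 = 31)
x = -3/10 (x = 18/((6*(-10))) = 18/(-60) = 18*(-1/60) = -3/10 ≈ -0.30000)
v = 6002/93 (v = -20/(-3/10) - 66/31 = -20*(-10/3) - 66*1/31 = 200/3 - 66/31 = 6002/93 ≈ 64.538)
v³ = (6002/93)³ = 216216072008/804357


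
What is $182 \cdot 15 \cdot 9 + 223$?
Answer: $24793$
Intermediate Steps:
$182 \cdot 15 \cdot 9 + 223 = 182 \cdot 135 + 223 = 24570 + 223 = 24793$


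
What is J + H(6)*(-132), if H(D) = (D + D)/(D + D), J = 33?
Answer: -99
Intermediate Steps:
H(D) = 1 (H(D) = (2*D)/((2*D)) = (2*D)*(1/(2*D)) = 1)
J + H(6)*(-132) = 33 + 1*(-132) = 33 - 132 = -99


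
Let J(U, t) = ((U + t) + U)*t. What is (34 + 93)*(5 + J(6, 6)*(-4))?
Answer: -54229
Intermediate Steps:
J(U, t) = t*(t + 2*U) (J(U, t) = (t + 2*U)*t = t*(t + 2*U))
(34 + 93)*(5 + J(6, 6)*(-4)) = (34 + 93)*(5 + (6*(6 + 2*6))*(-4)) = 127*(5 + (6*(6 + 12))*(-4)) = 127*(5 + (6*18)*(-4)) = 127*(5 + 108*(-4)) = 127*(5 - 432) = 127*(-427) = -54229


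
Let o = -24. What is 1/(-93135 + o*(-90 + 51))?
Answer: -1/92199 ≈ -1.0846e-5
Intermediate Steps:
1/(-93135 + o*(-90 + 51)) = 1/(-93135 - 24*(-90 + 51)) = 1/(-93135 - 24*(-39)) = 1/(-93135 + 936) = 1/(-92199) = -1/92199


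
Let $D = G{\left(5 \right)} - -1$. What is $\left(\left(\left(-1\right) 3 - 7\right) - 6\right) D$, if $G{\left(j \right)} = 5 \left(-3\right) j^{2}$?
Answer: $5984$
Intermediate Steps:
$G{\left(j \right)} = - 15 j^{2}$
$D = -374$ ($D = - 15 \cdot 5^{2} - -1 = \left(-15\right) 25 + 1 = -375 + 1 = -374$)
$\left(\left(\left(-1\right) 3 - 7\right) - 6\right) D = \left(\left(\left(-1\right) 3 - 7\right) - 6\right) \left(-374\right) = \left(\left(-3 - 7\right) - 6\right) \left(-374\right) = \left(-10 - 6\right) \left(-374\right) = \left(-16\right) \left(-374\right) = 5984$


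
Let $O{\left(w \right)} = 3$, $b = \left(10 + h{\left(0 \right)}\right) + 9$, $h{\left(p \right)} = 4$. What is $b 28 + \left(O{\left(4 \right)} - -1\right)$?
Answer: $648$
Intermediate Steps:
$b = 23$ ($b = \left(10 + 4\right) + 9 = 14 + 9 = 23$)
$b 28 + \left(O{\left(4 \right)} - -1\right) = 23 \cdot 28 + \left(3 - -1\right) = 644 + \left(3 + 1\right) = 644 + 4 = 648$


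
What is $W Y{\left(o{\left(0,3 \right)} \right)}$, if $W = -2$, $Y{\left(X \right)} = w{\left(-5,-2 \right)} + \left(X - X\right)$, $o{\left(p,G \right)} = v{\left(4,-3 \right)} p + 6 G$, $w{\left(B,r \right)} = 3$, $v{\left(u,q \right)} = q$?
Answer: $-6$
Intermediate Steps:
$o{\left(p,G \right)} = - 3 p + 6 G$
$Y{\left(X \right)} = 3$ ($Y{\left(X \right)} = 3 + \left(X - X\right) = 3 + 0 = 3$)
$W Y{\left(o{\left(0,3 \right)} \right)} = \left(-2\right) 3 = -6$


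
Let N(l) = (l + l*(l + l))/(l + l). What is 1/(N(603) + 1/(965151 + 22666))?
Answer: 1975634/1192295121 ≈ 0.0016570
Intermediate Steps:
N(l) = (l + 2*l**2)/(2*l) (N(l) = (l + l*(2*l))/((2*l)) = (l + 2*l**2)*(1/(2*l)) = (l + 2*l**2)/(2*l))
1/(N(603) + 1/(965151 + 22666)) = 1/((1/2 + 603) + 1/(965151 + 22666)) = 1/(1207/2 + 1/987817) = 1/(1192295121/1975634) = 1975634/1192295121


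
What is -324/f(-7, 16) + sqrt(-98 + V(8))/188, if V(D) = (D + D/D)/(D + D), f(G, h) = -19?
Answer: 324/19 + I*sqrt(1559)/752 ≈ 17.053 + 0.052506*I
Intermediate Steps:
V(D) = (1 + D)/(2*D) (V(D) = (D + 1)/((2*D)) = (1 + D)*(1/(2*D)) = (1 + D)/(2*D))
-324/f(-7, 16) + sqrt(-98 + V(8))/188 = -324/(-19) + sqrt(-98 + (1/2)*(1 + 8)/8)/188 = -324*(-1/19) + sqrt(-98 + (1/2)*(1/8)*9)*(1/188) = 324/19 + sqrt(-98 + 9/16)*(1/188) = 324/19 + sqrt(-1559/16)*(1/188) = 324/19 + (I*sqrt(1559)/4)*(1/188) = 324/19 + I*sqrt(1559)/752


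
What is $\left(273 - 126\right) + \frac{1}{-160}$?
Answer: $\frac{23519}{160} \approx 146.99$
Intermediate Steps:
$\left(273 - 126\right) + \frac{1}{-160} = 147 - \frac{1}{160} = \frac{23519}{160}$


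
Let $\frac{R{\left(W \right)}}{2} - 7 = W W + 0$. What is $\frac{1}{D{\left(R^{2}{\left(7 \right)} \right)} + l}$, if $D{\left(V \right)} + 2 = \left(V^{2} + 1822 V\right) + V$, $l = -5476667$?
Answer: $\frac{1}{174742979} \approx 5.7227 \cdot 10^{-9}$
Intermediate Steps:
$R{\left(W \right)} = 14 + 2 W^{2}$ ($R{\left(W \right)} = 14 + 2 \left(W W + 0\right) = 14 + 2 \left(W^{2} + 0\right) = 14 + 2 W^{2}$)
$D{\left(V \right)} = -2 + V^{2} + 1823 V$ ($D{\left(V \right)} = -2 + \left(\left(V^{2} + 1822 V\right) + V\right) = -2 + \left(V^{2} + 1823 V\right) = -2 + V^{2} + 1823 V$)
$\frac{1}{D{\left(R^{2}{\left(7 \right)} \right)} + l} = \frac{1}{\left(-2 + \left(\left(14 + 2 \cdot 7^{2}\right)^{2}\right)^{2} + 1823 \left(14 + 2 \cdot 7^{2}\right)^{2}\right) - 5476667} = \frac{1}{\left(-2 + \left(\left(14 + 2 \cdot 49\right)^{2}\right)^{2} + 1823 \left(14 + 2 \cdot 49\right)^{2}\right) - 5476667} = \frac{1}{\left(-2 + \left(\left(14 + 98\right)^{2}\right)^{2} + 1823 \left(14 + 98\right)^{2}\right) - 5476667} = \frac{1}{\left(-2 + \left(112^{2}\right)^{2} + 1823 \cdot 112^{2}\right) - 5476667} = \frac{1}{\left(-2 + 12544^{2} + 1823 \cdot 12544\right) - 5476667} = \frac{1}{\left(-2 + 157351936 + 22867712\right) - 5476667} = \frac{1}{180219646 - 5476667} = \frac{1}{174742979}$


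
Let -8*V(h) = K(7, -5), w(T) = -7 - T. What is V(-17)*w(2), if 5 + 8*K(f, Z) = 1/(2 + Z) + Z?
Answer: -93/64 ≈ -1.4531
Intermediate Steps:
K(f, Z) = -5/8 + Z/8 + 1/(8*(2 + Z)) (K(f, Z) = -5/8 + (1/(2 + Z) + Z)/8 = -5/8 + (Z + 1/(2 + Z))/8 = -5/8 + (Z/8 + 1/(8*(2 + Z))) = -5/8 + Z/8 + 1/(8*(2 + Z)))
V(h) = 31/192 (V(h) = -(-9 + (-5)**2 - 3*(-5))/(64*(2 - 5)) = -(-9 + 25 + 15)/(64*(-3)) = -(-1)*31/(64*3) = -1/8*(-31/24) = 31/192)
V(-17)*w(2) = 31*(-7 - 1*2)/192 = 31*(-7 - 2)/192 = (31/192)*(-9) = -93/64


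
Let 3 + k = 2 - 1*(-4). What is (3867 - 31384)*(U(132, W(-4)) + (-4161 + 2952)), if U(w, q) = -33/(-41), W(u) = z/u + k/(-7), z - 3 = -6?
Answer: 1363082112/41 ≈ 3.3246e+7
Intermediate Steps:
z = -3 (z = 3 - 6 = -3)
k = 3 (k = -3 + (2 - 1*(-4)) = -3 + (2 + 4) = -3 + 6 = 3)
W(u) = -3/7 - 3/u (W(u) = -3/u + 3/(-7) = -3/u + 3*(-⅐) = -3/u - 3/7 = -3/7 - 3/u)
U(w, q) = 33/41 (U(w, q) = -33*(-1/41) = 33/41)
(3867 - 31384)*(U(132, W(-4)) + (-4161 + 2952)) = (3867 - 31384)*(33/41 + (-4161 + 2952)) = -27517*(33/41 - 1209) = -27517*(-49536/41) = 1363082112/41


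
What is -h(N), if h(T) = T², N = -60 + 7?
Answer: -2809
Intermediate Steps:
N = -53
-h(N) = -1*(-53)² = -1*2809 = -2809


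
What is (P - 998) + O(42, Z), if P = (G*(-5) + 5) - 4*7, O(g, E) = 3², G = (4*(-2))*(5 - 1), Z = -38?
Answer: -852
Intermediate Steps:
G = -32 (G = -8*4 = -32)
O(g, E) = 9
P = 137 (P = (-32*(-5) + 5) - 4*7 = (160 + 5) - 28 = 165 - 28 = 137)
(P - 998) + O(42, Z) = (137 - 998) + 9 = -861 + 9 = -852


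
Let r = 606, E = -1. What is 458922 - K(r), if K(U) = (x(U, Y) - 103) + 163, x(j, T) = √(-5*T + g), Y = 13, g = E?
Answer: 458862 - I*√66 ≈ 4.5886e+5 - 8.124*I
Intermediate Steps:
g = -1
x(j, T) = √(-1 - 5*T) (x(j, T) = √(-5*T - 1) = √(-1 - 5*T))
K(U) = 60 + I*√66 (K(U) = (√(-1 - 5*13) - 103) + 163 = (√(-1 - 65) - 103) + 163 = (√(-66) - 103) + 163 = (I*√66 - 103) + 163 = (-103 + I*√66) + 163 = 60 + I*√66)
458922 - K(r) = 458922 - (60 + I*√66) = 458922 + (-60 - I*√66) = 458862 - I*√66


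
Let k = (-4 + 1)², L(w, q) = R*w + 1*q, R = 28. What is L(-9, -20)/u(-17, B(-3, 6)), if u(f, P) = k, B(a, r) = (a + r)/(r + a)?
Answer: -272/9 ≈ -30.222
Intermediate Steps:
B(a, r) = 1 (B(a, r) = (a + r)/(a + r) = 1)
L(w, q) = q + 28*w (L(w, q) = 28*w + 1*q = 28*w + q = q + 28*w)
k = 9 (k = (-3)² = 9)
u(f, P) = 9
L(-9, -20)/u(-17, B(-3, 6)) = (-20 + 28*(-9))/9 = (-20 - 252)*(⅑) = -272*⅑ = -272/9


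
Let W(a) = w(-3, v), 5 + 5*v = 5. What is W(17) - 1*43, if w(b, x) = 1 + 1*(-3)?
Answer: -45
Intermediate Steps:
v = 0 (v = -1 + (⅕)*5 = -1 + 1 = 0)
w(b, x) = -2 (w(b, x) = 1 - 3 = -2)
W(a) = -2
W(17) - 1*43 = -2 - 1*43 = -2 - 43 = -45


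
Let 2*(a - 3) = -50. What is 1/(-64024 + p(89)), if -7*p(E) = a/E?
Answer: -623/39886930 ≈ -1.5619e-5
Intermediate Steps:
a = -22 (a = 3 + (½)*(-50) = 3 - 25 = -22)
p(E) = 22/(7*E) (p(E) = -(-22)/(7*E) = 22/(7*E))
1/(-64024 + p(89)) = 1/(-64024 + (22/7)/89) = 1/(-64024 + (22/7)*(1/89)) = 1/(-64024 + 22/623) = 1/(-39886930/623) = -623/39886930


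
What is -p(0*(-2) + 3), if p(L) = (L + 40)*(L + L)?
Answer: -258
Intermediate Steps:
p(L) = 2*L*(40 + L) (p(L) = (40 + L)*(2*L) = 2*L*(40 + L))
-p(0*(-2) + 3) = -2*(0*(-2) + 3)*(40 + (0*(-2) + 3)) = -2*(0 + 3)*(40 + (0 + 3)) = -2*3*(40 + 3) = -2*3*43 = -1*258 = -258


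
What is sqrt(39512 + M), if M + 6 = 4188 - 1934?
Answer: 12*sqrt(290) ≈ 204.35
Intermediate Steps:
M = 2248 (M = -6 + (4188 - 1934) = -6 + 2254 = 2248)
sqrt(39512 + M) = sqrt(39512 + 2248) = sqrt(41760) = 12*sqrt(290)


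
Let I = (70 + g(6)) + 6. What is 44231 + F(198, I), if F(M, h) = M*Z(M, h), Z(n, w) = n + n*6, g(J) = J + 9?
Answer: 318659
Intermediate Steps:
g(J) = 9 + J
I = 91 (I = (70 + (9 + 6)) + 6 = (70 + 15) + 6 = 85 + 6 = 91)
Z(n, w) = 7*n (Z(n, w) = n + 6*n = 7*n)
F(M, h) = 7*M**2 (F(M, h) = M*(7*M) = 7*M**2)
44231 + F(198, I) = 44231 + 7*198**2 = 44231 + 7*39204 = 44231 + 274428 = 318659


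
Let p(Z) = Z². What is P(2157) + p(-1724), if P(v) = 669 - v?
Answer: 2970688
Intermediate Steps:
P(2157) + p(-1724) = (669 - 1*2157) + (-1724)² = (669 - 2157) + 2972176 = -1488 + 2972176 = 2970688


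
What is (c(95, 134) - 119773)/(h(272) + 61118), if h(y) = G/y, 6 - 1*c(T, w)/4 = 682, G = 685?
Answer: -33313744/16624781 ≈ -2.0039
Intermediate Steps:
c(T, w) = -2704 (c(T, w) = 24 - 4*682 = 24 - 2728 = -2704)
h(y) = 685/y
(c(95, 134) - 119773)/(h(272) + 61118) = (-2704 - 119773)/(685/272 + 61118) = -122477/(685*(1/272) + 61118) = -122477/(685/272 + 61118) = -122477/16624781/272 = -122477*272/16624781 = -33313744/16624781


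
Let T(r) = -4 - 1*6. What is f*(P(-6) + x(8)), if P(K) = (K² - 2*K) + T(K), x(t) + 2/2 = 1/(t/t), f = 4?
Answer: 152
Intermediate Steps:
T(r) = -10 (T(r) = -4 - 6 = -10)
x(t) = 0 (x(t) = -1 + 1/(t/t) = -1 + 1/1 = -1 + 1 = 0)
P(K) = -10 + K² - 2*K (P(K) = (K² - 2*K) - 10 = -10 + K² - 2*K)
f*(P(-6) + x(8)) = 4*((-10 + (-6)² - 2*(-6)) + 0) = 4*((-10 + 36 + 12) + 0) = 4*(38 + 0) = 4*38 = 152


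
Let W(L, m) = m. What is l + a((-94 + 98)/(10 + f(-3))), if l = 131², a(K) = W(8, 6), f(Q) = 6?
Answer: 17167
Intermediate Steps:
a(K) = 6
l = 17161
l + a((-94 + 98)/(10 + f(-3))) = 17161 + 6 = 17167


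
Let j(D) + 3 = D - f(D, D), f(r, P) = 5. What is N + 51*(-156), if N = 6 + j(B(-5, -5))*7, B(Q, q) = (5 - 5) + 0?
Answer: -8006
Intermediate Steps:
B(Q, q) = 0 (B(Q, q) = 0 + 0 = 0)
j(D) = -8 + D (j(D) = -3 + (D - 1*5) = -3 + (D - 5) = -3 + (-5 + D) = -8 + D)
N = -50 (N = 6 + (-8 + 0)*7 = 6 - 8*7 = 6 - 56 = -50)
N + 51*(-156) = -50 + 51*(-156) = -50 - 7956 = -8006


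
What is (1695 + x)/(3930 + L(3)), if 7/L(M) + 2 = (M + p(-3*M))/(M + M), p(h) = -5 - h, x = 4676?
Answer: 31855/19608 ≈ 1.6246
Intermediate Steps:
L(M) = 7/(-2 + (-5 + 4*M)/(2*M)) (L(M) = 7/(-2 + (M + (-5 - (-3)*M))/(M + M)) = 7/(-2 + (M + (-5 + 3*M))/((2*M))) = 7/(-2 + (-5 + 4*M)*(1/(2*M))) = 7/(-2 + (-5 + 4*M)/(2*M)))
(1695 + x)/(3930 + L(3)) = (1695 + 4676)/(3930 - 14/5*3) = 6371/(3930 - 42/5) = 6371/(19608/5) = 6371*(5/19608) = 31855/19608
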